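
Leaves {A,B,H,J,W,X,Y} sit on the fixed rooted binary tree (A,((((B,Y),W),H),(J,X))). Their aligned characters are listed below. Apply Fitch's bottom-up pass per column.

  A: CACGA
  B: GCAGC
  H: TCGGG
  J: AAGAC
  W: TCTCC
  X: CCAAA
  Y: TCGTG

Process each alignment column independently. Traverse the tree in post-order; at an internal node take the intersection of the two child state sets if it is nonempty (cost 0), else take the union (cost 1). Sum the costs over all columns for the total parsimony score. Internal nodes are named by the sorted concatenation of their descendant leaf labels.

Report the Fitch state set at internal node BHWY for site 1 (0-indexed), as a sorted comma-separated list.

[col 0] BY: children B:{G}, Y:{T} ∪→ {G,T}; cost 1
[col 0] BWY: children BY:{G,T}, W:{T} ∩→ {T}; cost 0
[col 0] BHWY: children BWY:{T}, H:{T} ∩→ {T}; cost 0
[col 0] JX: children J:{A}, X:{C} ∪→ {A,C}; cost 1
[col 0] BHJWXY: children BHWY:{T}, JX:{A,C} ∪→ {A,C,T}; cost 1
[col 0] ABHJWXY: children A:{C}, BHJWXY:{A,C,T} ∩→ {C}; cost 0
[col 1] BY: children B:{C}, Y:{C} ∩→ {C}; cost 0
[col 1] BWY: children BY:{C}, W:{C} ∩→ {C}; cost 0
[col 1] BHWY: children BWY:{C}, H:{C} ∩→ {C}; cost 0
[col 1] JX: children J:{A}, X:{C} ∪→ {A,C}; cost 1
[col 1] BHJWXY: children BHWY:{C}, JX:{A,C} ∩→ {C}; cost 0
[col 1] ABHJWXY: children A:{A}, BHJWXY:{C} ∪→ {A,C}; cost 1
[col 2] BY: children B:{A}, Y:{G} ∪→ {A,G}; cost 1
[col 2] BWY: children BY:{A,G}, W:{T} ∪→ {A,G,T}; cost 1
[col 2] BHWY: children BWY:{A,G,T}, H:{G} ∩→ {G}; cost 0
[col 2] JX: children J:{G}, X:{A} ∪→ {A,G}; cost 1
[col 2] BHJWXY: children BHWY:{G}, JX:{A,G} ∩→ {G}; cost 0
[col 2] ABHJWXY: children A:{C}, BHJWXY:{G} ∪→ {C,G}; cost 1
[col 3] BY: children B:{G}, Y:{T} ∪→ {G,T}; cost 1
[col 3] BWY: children BY:{G,T}, W:{C} ∪→ {C,G,T}; cost 1
[col 3] BHWY: children BWY:{C,G,T}, H:{G} ∩→ {G}; cost 0
[col 3] JX: children J:{A}, X:{A} ∩→ {A}; cost 0
[col 3] BHJWXY: children BHWY:{G}, JX:{A} ∪→ {A,G}; cost 1
[col 3] ABHJWXY: children A:{G}, BHJWXY:{A,G} ∩→ {G}; cost 0
[col 4] BY: children B:{C}, Y:{G} ∪→ {C,G}; cost 1
[col 4] BWY: children BY:{C,G}, W:{C} ∩→ {C}; cost 0
[col 4] BHWY: children BWY:{C}, H:{G} ∪→ {C,G}; cost 1
[col 4] JX: children J:{C}, X:{A} ∪→ {A,C}; cost 1
[col 4] BHJWXY: children BHWY:{C,G}, JX:{A,C} ∩→ {C}; cost 0
[col 4] ABHJWXY: children A:{A}, BHJWXY:{C} ∪→ {A,C}; cost 1
per-site changes: [3, 2, 4, 3, 4]; total = 16

C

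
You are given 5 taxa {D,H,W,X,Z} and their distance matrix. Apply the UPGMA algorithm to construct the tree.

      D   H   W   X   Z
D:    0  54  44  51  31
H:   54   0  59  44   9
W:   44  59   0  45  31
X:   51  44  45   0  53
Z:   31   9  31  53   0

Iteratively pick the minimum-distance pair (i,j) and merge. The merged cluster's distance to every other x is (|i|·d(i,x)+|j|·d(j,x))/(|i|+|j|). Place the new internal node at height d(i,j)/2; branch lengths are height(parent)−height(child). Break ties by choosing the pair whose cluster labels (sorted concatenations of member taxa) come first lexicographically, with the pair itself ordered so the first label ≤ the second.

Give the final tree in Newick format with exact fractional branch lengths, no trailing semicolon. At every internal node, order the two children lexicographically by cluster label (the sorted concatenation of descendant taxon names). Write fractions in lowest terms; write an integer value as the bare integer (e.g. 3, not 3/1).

(((D:85/4,(H:9/2,Z:9/2):67/4):13/12,W:67/3):43/24,X:193/8)

1. join H+Z (d=9) ⇒ HZ; edges |H|=9/2, |Z|=9/2
  updated: d(D,HZ)=85/2, d(HZ,W)=45, d(HZ,X)=97/2
2. join D+HZ (d=85/2) ⇒ DHZ; edges |D|=85/4, |HZ|=67/4
  updated: d(DHZ,W)=134/3, d(DHZ,X)=148/3
3. join DHZ+W (d=134/3) ⇒ DHWZ; edges |DHZ|=13/12, |W|=67/3
  updated: d(DHWZ,X)=193/4
4. join DHWZ+X (d=193/4) ⇒ DHWXZ; edges |DHWZ|=43/24, |X|=193/8
final tree: (((D:85/4,(H:9/2,Z:9/2):67/4):13/12,W:67/3):43/24,X:193/8)
total length: 289/3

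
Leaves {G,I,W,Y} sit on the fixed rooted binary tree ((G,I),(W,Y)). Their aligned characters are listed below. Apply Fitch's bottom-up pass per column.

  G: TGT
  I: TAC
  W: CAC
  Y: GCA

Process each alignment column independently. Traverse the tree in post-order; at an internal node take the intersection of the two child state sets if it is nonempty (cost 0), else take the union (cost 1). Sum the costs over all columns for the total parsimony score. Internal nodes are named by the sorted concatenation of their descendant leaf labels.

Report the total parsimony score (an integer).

6

GI@0: {T} ∩ {T} = {T} (intersection, +0)
WY@0: {C} ∪ {G} = {C,G} (union, +1)
GIWY@0: {T} ∪ {C,G} = {C,G,T} (union, +1)
GI@1: {G} ∪ {A} = {A,G} (union, +1)
WY@1: {A} ∪ {C} = {A,C} (union, +1)
GIWY@1: {A,G} ∩ {A,C} = {A} (intersection, +0)
GI@2: {T} ∪ {C} = {C,T} (union, +1)
WY@2: {C} ∪ {A} = {A,C} (union, +1)
GIWY@2: {C,T} ∩ {A,C} = {C} (intersection, +0)
per-site changes: [2, 2, 2]; total = 6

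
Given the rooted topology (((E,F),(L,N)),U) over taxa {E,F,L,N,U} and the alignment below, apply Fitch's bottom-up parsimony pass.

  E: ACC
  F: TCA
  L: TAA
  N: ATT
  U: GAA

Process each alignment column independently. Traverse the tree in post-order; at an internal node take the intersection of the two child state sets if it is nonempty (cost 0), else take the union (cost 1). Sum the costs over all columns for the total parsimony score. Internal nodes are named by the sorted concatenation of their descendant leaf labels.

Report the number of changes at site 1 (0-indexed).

2

EF@0: {A} ∪ {T} = {A,T} (union, +1)
LN@0: {T} ∪ {A} = {A,T} (union, +1)
EFLN@0: {A,T} ∩ {A,T} = {A,T} (intersection, +0)
EFLNU@0: {A,T} ∪ {G} = {A,G,T} (union, +1)
EF@1: {C} ∩ {C} = {C} (intersection, +0)
LN@1: {A} ∪ {T} = {A,T} (union, +1)
EFLN@1: {C} ∪ {A,T} = {A,C,T} (union, +1)
EFLNU@1: {A,C,T} ∩ {A} = {A} (intersection, +0)
EF@2: {C} ∪ {A} = {A,C} (union, +1)
LN@2: {A} ∪ {T} = {A,T} (union, +1)
EFLN@2: {A,C} ∩ {A,T} = {A} (intersection, +0)
EFLNU@2: {A} ∩ {A} = {A} (intersection, +0)
per-site changes: [3, 2, 2]; total = 7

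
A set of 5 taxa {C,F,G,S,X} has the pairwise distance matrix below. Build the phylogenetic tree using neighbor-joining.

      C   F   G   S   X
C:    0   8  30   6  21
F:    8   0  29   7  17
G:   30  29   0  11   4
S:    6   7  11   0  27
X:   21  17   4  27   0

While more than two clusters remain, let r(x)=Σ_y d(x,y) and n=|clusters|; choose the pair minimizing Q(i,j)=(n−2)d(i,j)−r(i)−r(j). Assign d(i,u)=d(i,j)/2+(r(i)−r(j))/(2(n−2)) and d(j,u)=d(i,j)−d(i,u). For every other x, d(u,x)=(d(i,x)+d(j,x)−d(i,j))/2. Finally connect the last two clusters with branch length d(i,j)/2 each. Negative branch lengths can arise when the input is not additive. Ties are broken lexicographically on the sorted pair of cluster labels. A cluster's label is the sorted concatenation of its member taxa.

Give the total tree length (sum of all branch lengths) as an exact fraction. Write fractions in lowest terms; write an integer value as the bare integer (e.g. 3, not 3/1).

247/8

iteration 1: select G,X (d=4, Q=-131); attach at lengths (17/6, 7/6); label the merged cluster GX
  updated: d(C,GX)=47/2, d(F,GX)=21, d(GX,S)=17
iteration 2: select C,F (d=8, Q=-115/2); attach at lengths (35/8, 29/8); label the merged cluster CF
  updated: d(CF,GX)=73/4, d(CF,S)=5/2
iteration 3: select CF,GX (d=73/4, Q=-151/4); attach at lengths (15/8, 131/8); label the merged cluster CFGX
  updated: d(CFGX,S)=5/8
iteration 4: select CFGX,S (d=5/8); attach at lengths (5/16, 5/16); label the merged cluster CFGSX
final tree: (((C:35/8,F:29/8):15/8,(G:17/6,X:7/6):131/8):5/16,S:5/16)
total length: 247/8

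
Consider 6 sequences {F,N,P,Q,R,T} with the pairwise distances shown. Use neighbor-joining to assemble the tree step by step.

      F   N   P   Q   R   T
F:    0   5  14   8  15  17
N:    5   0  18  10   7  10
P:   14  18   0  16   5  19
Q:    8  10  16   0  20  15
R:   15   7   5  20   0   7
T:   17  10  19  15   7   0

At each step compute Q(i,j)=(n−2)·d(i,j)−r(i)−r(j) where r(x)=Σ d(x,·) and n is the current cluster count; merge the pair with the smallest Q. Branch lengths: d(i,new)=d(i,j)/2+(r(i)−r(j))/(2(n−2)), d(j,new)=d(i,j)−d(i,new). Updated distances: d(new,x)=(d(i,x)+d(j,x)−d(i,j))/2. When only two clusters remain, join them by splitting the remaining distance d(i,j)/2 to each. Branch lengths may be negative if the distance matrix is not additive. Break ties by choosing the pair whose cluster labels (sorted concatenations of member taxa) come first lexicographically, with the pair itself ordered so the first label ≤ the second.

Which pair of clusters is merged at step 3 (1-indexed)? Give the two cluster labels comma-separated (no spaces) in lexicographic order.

1. join P+R (d=5, Q=-106) ⇒ PR; edges |P|=19/4, |R|=1/4
  updated: d(F,PR)=12, d(N,PR)=10, d(PR,Q)=31/2, d(PR,T)=21/2
2. join PR+T (d=21/2, Q=-69) ⇒ PRT; edges |PR|=9/2, |T|=6
  updated: d(F,PRT)=37/4, d(N,PRT)=19/4, d(PRT,Q)=10
3. join F+Q (d=8, Q=-137/4) ⇒ FQ; edges |F|=41/16, |Q|=87/16
  updated: d(FQ,N)=7/2, d(FQ,PRT)=45/8
4. join FQ+N (d=7/2, Q=-111/8) ⇒ FNQ; edges |FQ|=35/16, |N|=21/16
  updated: d(FNQ,PRT)=55/16
5. join FNQ+PRT (d=55/16) ⇒ FNPQRT; edges |FNQ|=55/32, |PRT|=55/32
final tree: (((F:41/16,Q:87/16):35/16,N:21/16):55/32,((P:19/4,R:1/4):9/2,T:6):55/32)
total length: 487/16

F,Q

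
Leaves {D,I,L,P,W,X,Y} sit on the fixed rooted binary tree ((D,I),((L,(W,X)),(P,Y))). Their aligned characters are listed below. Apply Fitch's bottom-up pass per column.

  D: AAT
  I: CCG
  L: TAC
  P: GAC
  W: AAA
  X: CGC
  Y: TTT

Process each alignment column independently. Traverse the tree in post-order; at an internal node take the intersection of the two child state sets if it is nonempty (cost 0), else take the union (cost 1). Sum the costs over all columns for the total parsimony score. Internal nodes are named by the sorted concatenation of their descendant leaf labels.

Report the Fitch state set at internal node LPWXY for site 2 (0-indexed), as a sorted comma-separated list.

site 0, node DI: D={A} ∪ I={C} → {A,C} (+1)
site 0, node WX: W={A} ∪ X={C} → {A,C} (+1)
site 0, node LWX: L={T} ∪ WX={A,C} → {A,C,T} (+1)
site 0, node PY: P={G} ∪ Y={T} → {G,T} (+1)
site 0, node LPWXY: LWX={A,C,T} ∩ PY={G,T} → {T} (+0)
site 0, node DILPWXY: DI={A,C} ∪ LPWXY={T} → {A,C,T} (+1)
site 1, node DI: D={A} ∪ I={C} → {A,C} (+1)
site 1, node WX: W={A} ∪ X={G} → {A,G} (+1)
site 1, node LWX: L={A} ∩ WX={A,G} → {A} (+0)
site 1, node PY: P={A} ∪ Y={T} → {A,T} (+1)
site 1, node LPWXY: LWX={A} ∩ PY={A,T} → {A} (+0)
site 1, node DILPWXY: DI={A,C} ∩ LPWXY={A} → {A} (+0)
site 2, node DI: D={T} ∪ I={G} → {G,T} (+1)
site 2, node WX: W={A} ∪ X={C} → {A,C} (+1)
site 2, node LWX: L={C} ∩ WX={A,C} → {C} (+0)
site 2, node PY: P={C} ∪ Y={T} → {C,T} (+1)
site 2, node LPWXY: LWX={C} ∩ PY={C,T} → {C} (+0)
site 2, node DILPWXY: DI={G,T} ∪ LPWXY={C} → {C,G,T} (+1)
per-site changes: [5, 3, 4]; total = 12

C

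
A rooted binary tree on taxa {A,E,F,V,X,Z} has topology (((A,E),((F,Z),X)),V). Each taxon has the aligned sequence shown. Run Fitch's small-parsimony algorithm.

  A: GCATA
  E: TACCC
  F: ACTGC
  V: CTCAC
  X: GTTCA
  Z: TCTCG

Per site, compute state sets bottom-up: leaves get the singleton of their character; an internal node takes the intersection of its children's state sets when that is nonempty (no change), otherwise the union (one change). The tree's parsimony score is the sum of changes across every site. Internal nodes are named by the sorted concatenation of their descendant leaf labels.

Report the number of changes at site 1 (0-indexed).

3

[col 0] AE: children A:{G}, E:{T} ∪→ {G,T}; cost 1
[col 0] FZ: children F:{A}, Z:{T} ∪→ {A,T}; cost 1
[col 0] FXZ: children FZ:{A,T}, X:{G} ∪→ {A,G,T}; cost 1
[col 0] AEFXZ: children AE:{G,T}, FXZ:{A,G,T} ∩→ {G,T}; cost 0
[col 0] AEFVXZ: children AEFXZ:{G,T}, V:{C} ∪→ {C,G,T}; cost 1
[col 1] AE: children A:{C}, E:{A} ∪→ {A,C}; cost 1
[col 1] FZ: children F:{C}, Z:{C} ∩→ {C}; cost 0
[col 1] FXZ: children FZ:{C}, X:{T} ∪→ {C,T}; cost 1
[col 1] AEFXZ: children AE:{A,C}, FXZ:{C,T} ∩→ {C}; cost 0
[col 1] AEFVXZ: children AEFXZ:{C}, V:{T} ∪→ {C,T}; cost 1
[col 2] AE: children A:{A}, E:{C} ∪→ {A,C}; cost 1
[col 2] FZ: children F:{T}, Z:{T} ∩→ {T}; cost 0
[col 2] FXZ: children FZ:{T}, X:{T} ∩→ {T}; cost 0
[col 2] AEFXZ: children AE:{A,C}, FXZ:{T} ∪→ {A,C,T}; cost 1
[col 2] AEFVXZ: children AEFXZ:{A,C,T}, V:{C} ∩→ {C}; cost 0
[col 3] AE: children A:{T}, E:{C} ∪→ {C,T}; cost 1
[col 3] FZ: children F:{G}, Z:{C} ∪→ {C,G}; cost 1
[col 3] FXZ: children FZ:{C,G}, X:{C} ∩→ {C}; cost 0
[col 3] AEFXZ: children AE:{C,T}, FXZ:{C} ∩→ {C}; cost 0
[col 3] AEFVXZ: children AEFXZ:{C}, V:{A} ∪→ {A,C}; cost 1
[col 4] AE: children A:{A}, E:{C} ∪→ {A,C}; cost 1
[col 4] FZ: children F:{C}, Z:{G} ∪→ {C,G}; cost 1
[col 4] FXZ: children FZ:{C,G}, X:{A} ∪→ {A,C,G}; cost 1
[col 4] AEFXZ: children AE:{A,C}, FXZ:{A,C,G} ∩→ {A,C}; cost 0
[col 4] AEFVXZ: children AEFXZ:{A,C}, V:{C} ∩→ {C}; cost 0
per-site changes: [4, 3, 2, 3, 3]; total = 15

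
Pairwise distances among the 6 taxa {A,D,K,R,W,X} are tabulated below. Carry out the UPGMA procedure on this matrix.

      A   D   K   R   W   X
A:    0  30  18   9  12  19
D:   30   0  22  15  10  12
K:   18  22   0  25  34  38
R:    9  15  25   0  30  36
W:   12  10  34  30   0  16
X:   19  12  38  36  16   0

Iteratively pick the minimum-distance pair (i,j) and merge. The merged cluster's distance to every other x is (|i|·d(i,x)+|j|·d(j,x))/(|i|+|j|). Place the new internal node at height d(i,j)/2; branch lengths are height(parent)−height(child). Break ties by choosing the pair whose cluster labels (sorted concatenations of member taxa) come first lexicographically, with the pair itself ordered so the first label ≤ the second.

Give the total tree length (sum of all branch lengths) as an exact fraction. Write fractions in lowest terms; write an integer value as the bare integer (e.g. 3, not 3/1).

1925/36

1. join A+R (d=9) ⇒ AR; edges |A|=9/2, |R|=9/2
  updated: d(AR,D)=45/2, d(AR,K)=43/2, d(AR,W)=21, d(AR,X)=55/2
2. join D+W (d=10) ⇒ DW; edges |D|=5, |W|=5
  updated: d(AR,DW)=87/4, d(DW,K)=28, d(DW,X)=14
3. join DW+X (d=14) ⇒ DWX; edges |DW|=2, |X|=7
  updated: d(AR,DWX)=71/3, d(DWX,K)=94/3
4. join AR+K (d=43/2) ⇒ AKR; edges |AR|=25/4, |K|=43/4
  updated: d(AKR,DWX)=236/9
5. join AKR+DWX (d=236/9) ⇒ ADKRWX; edges |AKR|=85/36, |DWX|=55/9
final tree: (((A:9/2,R:9/2):25/4,K:43/4):85/36,((D:5,W:5):2,X:7):55/9)
total length: 1925/36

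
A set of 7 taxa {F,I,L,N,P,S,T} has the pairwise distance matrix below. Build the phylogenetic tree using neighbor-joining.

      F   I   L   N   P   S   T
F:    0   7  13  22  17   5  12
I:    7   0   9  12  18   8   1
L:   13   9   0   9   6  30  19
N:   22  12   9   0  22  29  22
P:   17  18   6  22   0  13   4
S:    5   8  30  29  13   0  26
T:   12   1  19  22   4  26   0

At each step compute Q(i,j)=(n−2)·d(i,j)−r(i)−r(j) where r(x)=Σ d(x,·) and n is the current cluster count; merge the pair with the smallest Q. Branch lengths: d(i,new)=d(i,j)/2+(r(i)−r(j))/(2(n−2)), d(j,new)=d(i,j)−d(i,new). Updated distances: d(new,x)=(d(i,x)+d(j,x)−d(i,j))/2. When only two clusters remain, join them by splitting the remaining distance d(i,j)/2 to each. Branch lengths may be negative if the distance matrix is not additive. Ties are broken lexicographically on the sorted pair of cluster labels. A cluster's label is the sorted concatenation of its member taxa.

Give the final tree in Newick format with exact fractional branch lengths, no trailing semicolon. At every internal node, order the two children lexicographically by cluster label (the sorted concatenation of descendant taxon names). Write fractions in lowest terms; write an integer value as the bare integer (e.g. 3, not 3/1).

1. join F+S (d=5, Q=-162) ⇒ FS; edges |F|=-1, |S|=6
  updated: d(FS,I)=5, d(FS,L)=19, d(FS,N)=23, d(FS,P)=25/2, d(FS,T)=33/2
2. join L+N (d=9, Q=-114) ⇒ LN; edges |L|=5/4, |N|=31/4
  updated: d(FS,LN)=33/2, d(I,LN)=6, d(LN,P)=19/2, d(LN,T)=16
3. join P+T (d=4, Q=-139/2) ⇒ PT; edges |P|=37/12, |T|=11/12
  updated: d(FS,PT)=25/2, d(I,PT)=15/2, d(LN,PT)=43/4
4. join FS+I (d=5, Q=-85/2) ⇒ FIS; edges |FS|=51/8, |I|=-11/8
  updated: d(FIS,LN)=35/4, d(FIS,PT)=15/2
5. join FIS+LN (d=35/4, Q=-27) ⇒ FILNS; edges |FIS|=11/4, |LN|=6
  updated: d(FILNS,PT)=19/4
6. join FILNS+PT (d=19/4) ⇒ FILNPST; edges |FILNS|=19/8, |PT|=19/8
final tree: ((((F:-1,S:6):51/8,I:-11/8):11/4,(L:5/4,N:31/4):6):19/8,(P:37/12,T:11/12):19/8)
total length: 73/2

((((F:-1,S:6):51/8,I:-11/8):11/4,(L:5/4,N:31/4):6):19/8,(P:37/12,T:11/12):19/8)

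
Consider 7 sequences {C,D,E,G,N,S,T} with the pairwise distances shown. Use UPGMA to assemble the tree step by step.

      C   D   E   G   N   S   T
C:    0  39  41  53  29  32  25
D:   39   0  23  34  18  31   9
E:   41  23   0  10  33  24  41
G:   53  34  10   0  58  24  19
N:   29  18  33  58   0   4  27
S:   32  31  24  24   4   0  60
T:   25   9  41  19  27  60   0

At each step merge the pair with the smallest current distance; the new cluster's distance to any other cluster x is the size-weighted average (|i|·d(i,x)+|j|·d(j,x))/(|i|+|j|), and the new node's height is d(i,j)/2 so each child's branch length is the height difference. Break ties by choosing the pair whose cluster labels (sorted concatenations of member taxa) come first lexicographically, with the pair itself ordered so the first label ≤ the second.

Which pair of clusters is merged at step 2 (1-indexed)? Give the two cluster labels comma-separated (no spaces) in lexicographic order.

1. join N+S (d=4) ⇒ NS; edges |N|=2, |S|=2
  updated: d(C,NS)=61/2, d(D,NS)=49/2, d(E,NS)=57/2, d(G,NS)=41, d(NS,T)=87/2
2. join D+T (d=9) ⇒ DT; edges |D|=9/2, |T|=9/2
  updated: d(C,DT)=32, d(DT,E)=32, d(DT,G)=53/2, d(DT,NS)=34
3. join E+G (d=10) ⇒ EG; edges |E|=5, |G|=5
  updated: d(C,EG)=47, d(DT,EG)=117/4, d(EG,NS)=139/4
4. join DT+EG (d=117/4) ⇒ DEGT; edges |DT|=81/8, |EG|=77/8
  updated: d(C,DEGT)=79/2, d(DEGT,NS)=275/8
5. join C+NS (d=61/2) ⇒ CNS; edges |C|=61/4, |NS|=53/4
  updated: d(CNS,DEGT)=433/12
6. join CNS+DEGT (d=433/12) ⇒ CDEGNST; edges |CNS|=67/24, |DEGT|=41/12
final tree: ((C:61/4,(N:2,S:2):53/4):67/24,((D:9/2,T:9/2):81/8,(E:5,G:5):77/8):41/12)
total length: 1859/24

D,T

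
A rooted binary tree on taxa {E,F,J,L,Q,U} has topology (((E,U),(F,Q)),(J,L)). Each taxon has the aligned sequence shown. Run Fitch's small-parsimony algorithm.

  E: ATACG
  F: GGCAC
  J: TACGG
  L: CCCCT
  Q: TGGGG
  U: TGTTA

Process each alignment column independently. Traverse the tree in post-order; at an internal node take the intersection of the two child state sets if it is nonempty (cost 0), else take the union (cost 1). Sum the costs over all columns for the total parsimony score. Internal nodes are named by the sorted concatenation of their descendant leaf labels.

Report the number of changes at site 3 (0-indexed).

4

EU@0: {A} ∪ {T} = {A,T} (union, +1)
FQ@0: {G} ∪ {T} = {G,T} (union, +1)
EFQU@0: {A,T} ∩ {G,T} = {T} (intersection, +0)
JL@0: {T} ∪ {C} = {C,T} (union, +1)
EFJLQU@0: {T} ∩ {C,T} = {T} (intersection, +0)
EU@1: {T} ∪ {G} = {G,T} (union, +1)
FQ@1: {G} ∩ {G} = {G} (intersection, +0)
EFQU@1: {G,T} ∩ {G} = {G} (intersection, +0)
JL@1: {A} ∪ {C} = {A,C} (union, +1)
EFJLQU@1: {G} ∪ {A,C} = {A,C,G} (union, +1)
EU@2: {A} ∪ {T} = {A,T} (union, +1)
FQ@2: {C} ∪ {G} = {C,G} (union, +1)
EFQU@2: {A,T} ∪ {C,G} = {A,C,G,T} (union, +1)
JL@2: {C} ∩ {C} = {C} (intersection, +0)
EFJLQU@2: {A,C,G,T} ∩ {C} = {C} (intersection, +0)
EU@3: {C} ∪ {T} = {C,T} (union, +1)
FQ@3: {A} ∪ {G} = {A,G} (union, +1)
EFQU@3: {C,T} ∪ {A,G} = {A,C,G,T} (union, +1)
JL@3: {G} ∪ {C} = {C,G} (union, +1)
EFJLQU@3: {A,C,G,T} ∩ {C,G} = {C,G} (intersection, +0)
EU@4: {G} ∪ {A} = {A,G} (union, +1)
FQ@4: {C} ∪ {G} = {C,G} (union, +1)
EFQU@4: {A,G} ∩ {C,G} = {G} (intersection, +0)
JL@4: {G} ∪ {T} = {G,T} (union, +1)
EFJLQU@4: {G} ∩ {G,T} = {G} (intersection, +0)
per-site changes: [3, 3, 3, 4, 3]; total = 16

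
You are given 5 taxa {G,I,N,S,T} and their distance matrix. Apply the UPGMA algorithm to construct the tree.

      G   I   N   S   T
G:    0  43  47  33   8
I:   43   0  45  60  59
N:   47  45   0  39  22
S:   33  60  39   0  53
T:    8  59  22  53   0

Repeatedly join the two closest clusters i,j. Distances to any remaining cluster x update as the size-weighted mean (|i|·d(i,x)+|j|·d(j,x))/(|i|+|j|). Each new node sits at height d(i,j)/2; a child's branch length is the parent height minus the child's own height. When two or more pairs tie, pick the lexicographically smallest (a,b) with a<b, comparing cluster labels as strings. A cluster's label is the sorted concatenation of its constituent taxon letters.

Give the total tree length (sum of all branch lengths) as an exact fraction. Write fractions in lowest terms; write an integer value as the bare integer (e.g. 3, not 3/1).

563/6

iteration 1: select G,T (d=8); attach at lengths (4, 4); label the merged cluster GT
  updated: d(GT,I)=51, d(GT,N)=69/2, d(GT,S)=43
iteration 2: select GT,N (d=69/2); attach at lengths (53/4, 69/4); label the merged cluster GNT
  updated: d(GNT,I)=49, d(GNT,S)=125/3
iteration 3: select GNT,S (d=125/3); attach at lengths (43/12, 125/6); label the merged cluster GNST
  updated: d(GNST,I)=207/4
iteration 4: select GNST,I (d=207/4); attach at lengths (121/24, 207/8); label the merged cluster GINST
final tree: ((((G:4,T:4):53/4,N:69/4):43/12,S:125/6):121/24,I:207/8)
total length: 563/6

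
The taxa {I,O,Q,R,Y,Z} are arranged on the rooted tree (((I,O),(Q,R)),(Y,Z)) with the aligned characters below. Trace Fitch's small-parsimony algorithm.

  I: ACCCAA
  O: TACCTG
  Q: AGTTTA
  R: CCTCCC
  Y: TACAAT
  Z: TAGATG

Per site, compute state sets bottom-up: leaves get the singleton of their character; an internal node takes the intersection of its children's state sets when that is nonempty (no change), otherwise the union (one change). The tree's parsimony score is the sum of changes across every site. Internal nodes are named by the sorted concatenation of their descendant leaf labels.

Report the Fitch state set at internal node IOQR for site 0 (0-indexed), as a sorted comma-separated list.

[col 0] IO: children I:{A}, O:{T} ∪→ {A,T}; cost 1
[col 0] QR: children Q:{A}, R:{C} ∪→ {A,C}; cost 1
[col 0] IOQR: children IO:{A,T}, QR:{A,C} ∩→ {A}; cost 0
[col 0] YZ: children Y:{T}, Z:{T} ∩→ {T}; cost 0
[col 0] IOQRYZ: children IOQR:{A}, YZ:{T} ∪→ {A,T}; cost 1
[col 1] IO: children I:{C}, O:{A} ∪→ {A,C}; cost 1
[col 1] QR: children Q:{G}, R:{C} ∪→ {C,G}; cost 1
[col 1] IOQR: children IO:{A,C}, QR:{C,G} ∩→ {C}; cost 0
[col 1] YZ: children Y:{A}, Z:{A} ∩→ {A}; cost 0
[col 1] IOQRYZ: children IOQR:{C}, YZ:{A} ∪→ {A,C}; cost 1
[col 2] IO: children I:{C}, O:{C} ∩→ {C}; cost 0
[col 2] QR: children Q:{T}, R:{T} ∩→ {T}; cost 0
[col 2] IOQR: children IO:{C}, QR:{T} ∪→ {C,T}; cost 1
[col 2] YZ: children Y:{C}, Z:{G} ∪→ {C,G}; cost 1
[col 2] IOQRYZ: children IOQR:{C,T}, YZ:{C,G} ∩→ {C}; cost 0
[col 3] IO: children I:{C}, O:{C} ∩→ {C}; cost 0
[col 3] QR: children Q:{T}, R:{C} ∪→ {C,T}; cost 1
[col 3] IOQR: children IO:{C}, QR:{C,T} ∩→ {C}; cost 0
[col 3] YZ: children Y:{A}, Z:{A} ∩→ {A}; cost 0
[col 3] IOQRYZ: children IOQR:{C}, YZ:{A} ∪→ {A,C}; cost 1
[col 4] IO: children I:{A}, O:{T} ∪→ {A,T}; cost 1
[col 4] QR: children Q:{T}, R:{C} ∪→ {C,T}; cost 1
[col 4] IOQR: children IO:{A,T}, QR:{C,T} ∩→ {T}; cost 0
[col 4] YZ: children Y:{A}, Z:{T} ∪→ {A,T}; cost 1
[col 4] IOQRYZ: children IOQR:{T}, YZ:{A,T} ∩→ {T}; cost 0
[col 5] IO: children I:{A}, O:{G} ∪→ {A,G}; cost 1
[col 5] QR: children Q:{A}, R:{C} ∪→ {A,C}; cost 1
[col 5] IOQR: children IO:{A,G}, QR:{A,C} ∩→ {A}; cost 0
[col 5] YZ: children Y:{T}, Z:{G} ∪→ {G,T}; cost 1
[col 5] IOQRYZ: children IOQR:{A}, YZ:{G,T} ∪→ {A,G,T}; cost 1
per-site changes: [3, 3, 2, 2, 3, 4]; total = 17

A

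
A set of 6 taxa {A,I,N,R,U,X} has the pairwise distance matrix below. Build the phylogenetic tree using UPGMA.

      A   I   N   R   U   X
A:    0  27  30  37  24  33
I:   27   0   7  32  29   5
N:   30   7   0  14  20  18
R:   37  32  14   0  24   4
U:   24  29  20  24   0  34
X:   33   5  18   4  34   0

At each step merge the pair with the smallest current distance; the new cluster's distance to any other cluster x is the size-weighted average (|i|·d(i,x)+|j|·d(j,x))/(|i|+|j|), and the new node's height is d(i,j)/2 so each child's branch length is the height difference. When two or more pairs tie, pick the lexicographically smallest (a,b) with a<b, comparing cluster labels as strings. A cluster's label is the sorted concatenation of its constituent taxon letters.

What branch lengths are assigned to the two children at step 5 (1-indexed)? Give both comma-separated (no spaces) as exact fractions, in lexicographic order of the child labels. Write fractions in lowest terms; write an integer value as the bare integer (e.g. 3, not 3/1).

iteration 1: select R,X (d=4); attach at lengths (2, 2); label the merged cluster RX
  updated: d(A,RX)=35, d(I,RX)=37/2, d(N,RX)=16, d(RX,U)=29
iteration 2: select I,N (d=7); attach at lengths (7/2, 7/2); label the merged cluster IN
  updated: d(A,IN)=57/2, d(IN,RX)=69/4, d(IN,U)=49/2
iteration 3: select IN,RX (d=69/4); attach at lengths (41/8, 53/8); label the merged cluster INRX
  updated: d(A,INRX)=127/4, d(INRX,U)=107/4
iteration 4: select A,U (d=24); attach at lengths (12, 12); label the merged cluster AU
  updated: d(AU,INRX)=117/4
iteration 5: select AU,INRX (d=117/4); attach at lengths (21/8, 6); label the merged cluster AINRUX
final tree: ((A:12,U:12):21/8,((I:7/2,N:7/2):41/8,(R:2,X:2):53/8):6)
total length: 443/8

21/8,6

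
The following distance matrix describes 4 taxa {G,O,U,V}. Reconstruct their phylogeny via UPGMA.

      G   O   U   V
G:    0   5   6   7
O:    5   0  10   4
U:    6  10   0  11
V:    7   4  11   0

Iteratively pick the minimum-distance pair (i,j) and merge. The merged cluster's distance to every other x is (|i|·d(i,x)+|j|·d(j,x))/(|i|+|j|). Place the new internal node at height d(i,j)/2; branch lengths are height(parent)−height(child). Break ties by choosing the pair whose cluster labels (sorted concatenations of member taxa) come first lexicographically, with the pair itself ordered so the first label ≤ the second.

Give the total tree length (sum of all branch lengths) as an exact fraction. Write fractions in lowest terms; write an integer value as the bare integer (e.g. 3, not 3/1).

1. join O+V (d=4) ⇒ OV; edges |O|=2, |V|=2
  updated: d(G,OV)=6, d(OV,U)=21/2
2. join G+OV (d=6) ⇒ GOV; edges |G|=3, |OV|=1
  updated: d(GOV,U)=9
3. join GOV+U (d=9) ⇒ GOUV; edges |GOV|=3/2, |U|=9/2
final tree: ((G:3,(O:2,V:2):1):3/2,U:9/2)
total length: 14

14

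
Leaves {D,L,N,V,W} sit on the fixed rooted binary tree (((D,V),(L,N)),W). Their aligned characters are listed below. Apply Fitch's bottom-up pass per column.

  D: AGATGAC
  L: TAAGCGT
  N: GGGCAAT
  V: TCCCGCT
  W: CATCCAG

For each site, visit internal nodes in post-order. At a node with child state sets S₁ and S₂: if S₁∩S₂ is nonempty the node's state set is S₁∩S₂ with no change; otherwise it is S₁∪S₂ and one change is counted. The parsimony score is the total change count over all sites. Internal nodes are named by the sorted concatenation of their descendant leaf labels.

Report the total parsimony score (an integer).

17

DV@0: {A} ∪ {T} = {A,T} (union, +1)
LN@0: {T} ∪ {G} = {G,T} (union, +1)
DLNV@0: {A,T} ∩ {G,T} = {T} (intersection, +0)
DLNVW@0: {T} ∪ {C} = {C,T} (union, +1)
DV@1: {G} ∪ {C} = {C,G} (union, +1)
LN@1: {A} ∪ {G} = {A,G} (union, +1)
DLNV@1: {C,G} ∩ {A,G} = {G} (intersection, +0)
DLNVW@1: {G} ∪ {A} = {A,G} (union, +1)
DV@2: {A} ∪ {C} = {A,C} (union, +1)
LN@2: {A} ∪ {G} = {A,G} (union, +1)
DLNV@2: {A,C} ∩ {A,G} = {A} (intersection, +0)
DLNVW@2: {A} ∪ {T} = {A,T} (union, +1)
DV@3: {T} ∪ {C} = {C,T} (union, +1)
LN@3: {G} ∪ {C} = {C,G} (union, +1)
DLNV@3: {C,T} ∩ {C,G} = {C} (intersection, +0)
DLNVW@3: {C} ∩ {C} = {C} (intersection, +0)
DV@4: {G} ∩ {G} = {G} (intersection, +0)
LN@4: {C} ∪ {A} = {A,C} (union, +1)
DLNV@4: {G} ∪ {A,C} = {A,C,G} (union, +1)
DLNVW@4: {A,C,G} ∩ {C} = {C} (intersection, +0)
DV@5: {A} ∪ {C} = {A,C} (union, +1)
LN@5: {G} ∪ {A} = {A,G} (union, +1)
DLNV@5: {A,C} ∩ {A,G} = {A} (intersection, +0)
DLNVW@5: {A} ∩ {A} = {A} (intersection, +0)
DV@6: {C} ∪ {T} = {C,T} (union, +1)
LN@6: {T} ∩ {T} = {T} (intersection, +0)
DLNV@6: {C,T} ∩ {T} = {T} (intersection, +0)
DLNVW@6: {T} ∪ {G} = {G,T} (union, +1)
per-site changes: [3, 3, 3, 2, 2, 2, 2]; total = 17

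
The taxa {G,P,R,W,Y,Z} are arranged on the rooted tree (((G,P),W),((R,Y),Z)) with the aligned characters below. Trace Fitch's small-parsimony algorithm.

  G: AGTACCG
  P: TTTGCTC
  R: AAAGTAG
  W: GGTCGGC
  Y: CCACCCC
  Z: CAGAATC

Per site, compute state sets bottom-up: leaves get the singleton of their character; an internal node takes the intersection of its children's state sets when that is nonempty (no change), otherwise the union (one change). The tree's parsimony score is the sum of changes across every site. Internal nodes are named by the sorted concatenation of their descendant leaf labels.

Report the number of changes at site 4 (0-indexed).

3

site 0, node GP: G={A} ∪ P={T} → {A,T} (+1)
site 0, node GPW: GP={A,T} ∪ W={G} → {A,G,T} (+1)
site 0, node RY: R={A} ∪ Y={C} → {A,C} (+1)
site 0, node RYZ: RY={A,C} ∩ Z={C} → {C} (+0)
site 0, node GPRWYZ: GPW={A,G,T} ∪ RYZ={C} → {A,C,G,T} (+1)
site 1, node GP: G={G} ∪ P={T} → {G,T} (+1)
site 1, node GPW: GP={G,T} ∩ W={G} → {G} (+0)
site 1, node RY: R={A} ∪ Y={C} → {A,C} (+1)
site 1, node RYZ: RY={A,C} ∩ Z={A} → {A} (+0)
site 1, node GPRWYZ: GPW={G} ∪ RYZ={A} → {A,G} (+1)
site 2, node GP: G={T} ∩ P={T} → {T} (+0)
site 2, node GPW: GP={T} ∩ W={T} → {T} (+0)
site 2, node RY: R={A} ∩ Y={A} → {A} (+0)
site 2, node RYZ: RY={A} ∪ Z={G} → {A,G} (+1)
site 2, node GPRWYZ: GPW={T} ∪ RYZ={A,G} → {A,G,T} (+1)
site 3, node GP: G={A} ∪ P={G} → {A,G} (+1)
site 3, node GPW: GP={A,G} ∪ W={C} → {A,C,G} (+1)
site 3, node RY: R={G} ∪ Y={C} → {C,G} (+1)
site 3, node RYZ: RY={C,G} ∪ Z={A} → {A,C,G} (+1)
site 3, node GPRWYZ: GPW={A,C,G} ∩ RYZ={A,C,G} → {A,C,G} (+0)
site 4, node GP: G={C} ∩ P={C} → {C} (+0)
site 4, node GPW: GP={C} ∪ W={G} → {C,G} (+1)
site 4, node RY: R={T} ∪ Y={C} → {C,T} (+1)
site 4, node RYZ: RY={C,T} ∪ Z={A} → {A,C,T} (+1)
site 4, node GPRWYZ: GPW={C,G} ∩ RYZ={A,C,T} → {C} (+0)
site 5, node GP: G={C} ∪ P={T} → {C,T} (+1)
site 5, node GPW: GP={C,T} ∪ W={G} → {C,G,T} (+1)
site 5, node RY: R={A} ∪ Y={C} → {A,C} (+1)
site 5, node RYZ: RY={A,C} ∪ Z={T} → {A,C,T} (+1)
site 5, node GPRWYZ: GPW={C,G,T} ∩ RYZ={A,C,T} → {C,T} (+0)
site 6, node GP: G={G} ∪ P={C} → {C,G} (+1)
site 6, node GPW: GP={C,G} ∩ W={C} → {C} (+0)
site 6, node RY: R={G} ∪ Y={C} → {C,G} (+1)
site 6, node RYZ: RY={C,G} ∩ Z={C} → {C} (+0)
site 6, node GPRWYZ: GPW={C} ∩ RYZ={C} → {C} (+0)
per-site changes: [4, 3, 2, 4, 3, 4, 2]; total = 22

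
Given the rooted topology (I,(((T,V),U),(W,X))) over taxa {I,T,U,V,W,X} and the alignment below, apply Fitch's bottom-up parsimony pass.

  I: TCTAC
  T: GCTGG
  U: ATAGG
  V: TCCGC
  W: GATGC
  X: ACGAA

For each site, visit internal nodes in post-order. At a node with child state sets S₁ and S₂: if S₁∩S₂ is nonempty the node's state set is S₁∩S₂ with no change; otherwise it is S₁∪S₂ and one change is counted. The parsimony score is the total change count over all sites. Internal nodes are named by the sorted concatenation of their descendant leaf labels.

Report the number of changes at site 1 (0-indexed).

site 0, node TV: T={G} ∪ V={T} → {G,T} (+1)
site 0, node TUV: TV={G,T} ∪ U={A} → {A,G,T} (+1)
site 0, node WX: W={G} ∪ X={A} → {A,G} (+1)
site 0, node TUVWX: TUV={A,G,T} ∩ WX={A,G} → {A,G} (+0)
site 0, node ITUVWX: I={T} ∪ TUVWX={A,G} → {A,G,T} (+1)
site 1, node TV: T={C} ∩ V={C} → {C} (+0)
site 1, node TUV: TV={C} ∪ U={T} → {C,T} (+1)
site 1, node WX: W={A} ∪ X={C} → {A,C} (+1)
site 1, node TUVWX: TUV={C,T} ∩ WX={A,C} → {C} (+0)
site 1, node ITUVWX: I={C} ∩ TUVWX={C} → {C} (+0)
site 2, node TV: T={T} ∪ V={C} → {C,T} (+1)
site 2, node TUV: TV={C,T} ∪ U={A} → {A,C,T} (+1)
site 2, node WX: W={T} ∪ X={G} → {G,T} (+1)
site 2, node TUVWX: TUV={A,C,T} ∩ WX={G,T} → {T} (+0)
site 2, node ITUVWX: I={T} ∩ TUVWX={T} → {T} (+0)
site 3, node TV: T={G} ∩ V={G} → {G} (+0)
site 3, node TUV: TV={G} ∩ U={G} → {G} (+0)
site 3, node WX: W={G} ∪ X={A} → {A,G} (+1)
site 3, node TUVWX: TUV={G} ∩ WX={A,G} → {G} (+0)
site 3, node ITUVWX: I={A} ∪ TUVWX={G} → {A,G} (+1)
site 4, node TV: T={G} ∪ V={C} → {C,G} (+1)
site 4, node TUV: TV={C,G} ∩ U={G} → {G} (+0)
site 4, node WX: W={C} ∪ X={A} → {A,C} (+1)
site 4, node TUVWX: TUV={G} ∪ WX={A,C} → {A,C,G} (+1)
site 4, node ITUVWX: I={C} ∩ TUVWX={A,C,G} → {C} (+0)
per-site changes: [4, 2, 3, 2, 3]; total = 14

2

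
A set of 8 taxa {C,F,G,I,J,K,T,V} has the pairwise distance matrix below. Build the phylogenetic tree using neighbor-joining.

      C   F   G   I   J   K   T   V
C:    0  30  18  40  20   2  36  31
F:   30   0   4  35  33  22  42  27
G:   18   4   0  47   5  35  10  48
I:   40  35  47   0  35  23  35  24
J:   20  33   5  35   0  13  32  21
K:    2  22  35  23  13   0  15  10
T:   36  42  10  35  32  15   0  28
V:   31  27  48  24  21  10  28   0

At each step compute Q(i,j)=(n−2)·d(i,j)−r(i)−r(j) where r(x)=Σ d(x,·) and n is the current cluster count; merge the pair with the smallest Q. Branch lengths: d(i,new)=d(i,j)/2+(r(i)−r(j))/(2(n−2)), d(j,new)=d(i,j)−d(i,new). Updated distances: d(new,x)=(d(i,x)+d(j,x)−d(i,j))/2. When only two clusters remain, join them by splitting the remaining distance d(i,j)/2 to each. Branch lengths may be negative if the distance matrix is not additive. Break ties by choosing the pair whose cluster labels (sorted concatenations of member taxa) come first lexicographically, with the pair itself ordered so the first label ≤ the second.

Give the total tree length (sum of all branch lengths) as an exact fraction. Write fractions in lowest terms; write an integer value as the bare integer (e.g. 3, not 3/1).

2543/32

step 1: merge (F,G) at d=4, Q=-336; branch lengths F→25/6, G→-1/6; new cluster FG
  updated: d(C,FG)=22, d(FG,I)=39, d(FG,J)=17, d(FG,K)=53/2, d(FG,T)=24, d(FG,V)=71/2
step 2: merge (C,K) at d=2, Q=-461/2; branch lengths C→143/20, K→-103/20; new cluster CK
  updated: d(CK,FG)=93/4, d(CK,I)=61/2, d(CK,J)=31/2, d(CK,T)=49/2, d(CK,V)=39/2
step 3: merge (I,V) at d=24, Q=-391/2; branch lengths I→263/16, V→121/16; new cluster IV
  updated: d(CK,IV)=13, d(FG,IV)=101/4, d(IV,J)=16, d(IV,T)=39/2
step 4: merge (FG,J) at d=17, Q=-119; branch lengths FG→10, J→7; new cluster FGJ
  updated: d(CK,FGJ)=87/8, d(FGJ,IV)=97/8, d(FGJ,T)=39/2
step 5: merge (CK,FGJ) at d=87/8, Q=-553/8; branch lengths CK→221/32, FGJ→127/32; new cluster CFGJK
  updated: d(CFGJK,IV)=57/8, d(CFGJK,T)=265/16
step 6: merge (CFGJK,IV) at d=57/8, Q=-691/16; branch lengths CFGJK→67/32, IV→161/32; new cluster CFGIJKV
  updated: d(CFGIJKV,T)=463/32
step 7: merge (CFGIJKV,T) at d=463/32; branch lengths CFGIJKV→463/64, T→463/64; new cluster CFGIJKTV
final tree: ((((C:143/20,K:-103/20):221/32,((F:25/6,G:-1/6):10,J:7):127/32):67/32,(I:263/16,V:121/16):161/32):463/64,T:463/64)
total length: 2543/32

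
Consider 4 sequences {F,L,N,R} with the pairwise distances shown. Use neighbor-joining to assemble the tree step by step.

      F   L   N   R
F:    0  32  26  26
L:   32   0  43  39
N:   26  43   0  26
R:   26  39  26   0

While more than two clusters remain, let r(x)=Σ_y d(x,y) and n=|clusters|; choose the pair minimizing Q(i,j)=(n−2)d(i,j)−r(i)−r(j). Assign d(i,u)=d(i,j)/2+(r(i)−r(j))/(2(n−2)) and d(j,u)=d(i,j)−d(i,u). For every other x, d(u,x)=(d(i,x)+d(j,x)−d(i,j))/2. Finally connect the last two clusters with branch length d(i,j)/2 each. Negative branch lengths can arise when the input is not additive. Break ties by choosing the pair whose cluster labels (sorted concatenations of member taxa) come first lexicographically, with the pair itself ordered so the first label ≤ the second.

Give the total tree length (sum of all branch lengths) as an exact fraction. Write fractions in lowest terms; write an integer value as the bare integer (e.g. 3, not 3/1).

125/2

iteration 1: select F,L (d=32, Q=-134); attach at lengths (17/2, 47/2); label the merged cluster FL
  updated: d(FL,N)=37/2, d(FL,R)=33/2
iteration 2: select FL,N (d=37/2, Q=-61); attach at lengths (9/2, 14); label the merged cluster FLN
  updated: d(FLN,R)=12
iteration 3: select FLN,R (d=12); attach at lengths (6, 6); label the merged cluster FLNR
final tree: (((F:17/2,L:47/2):9/2,N:14):6,R:6)
total length: 125/2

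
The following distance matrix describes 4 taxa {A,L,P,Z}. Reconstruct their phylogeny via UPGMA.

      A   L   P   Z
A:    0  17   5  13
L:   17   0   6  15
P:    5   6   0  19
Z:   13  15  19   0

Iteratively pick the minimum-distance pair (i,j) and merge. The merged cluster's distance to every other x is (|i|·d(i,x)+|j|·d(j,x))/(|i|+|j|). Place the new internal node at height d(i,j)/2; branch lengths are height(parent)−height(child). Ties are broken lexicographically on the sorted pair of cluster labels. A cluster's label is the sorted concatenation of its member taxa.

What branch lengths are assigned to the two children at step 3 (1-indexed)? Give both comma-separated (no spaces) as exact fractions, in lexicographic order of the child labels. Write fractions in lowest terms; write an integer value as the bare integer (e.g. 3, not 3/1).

25/12,47/6

iteration 1: select A,P (d=5); attach at lengths (5/2, 5/2); label the merged cluster AP
  updated: d(AP,L)=23/2, d(AP,Z)=16
iteration 2: select AP,L (d=23/2); attach at lengths (13/4, 23/4); label the merged cluster ALP
  updated: d(ALP,Z)=47/3
iteration 3: select ALP,Z (d=47/3); attach at lengths (25/12, 47/6); label the merged cluster ALPZ
final tree: (((A:5/2,P:5/2):13/4,L:23/4):25/12,Z:47/6)
total length: 287/12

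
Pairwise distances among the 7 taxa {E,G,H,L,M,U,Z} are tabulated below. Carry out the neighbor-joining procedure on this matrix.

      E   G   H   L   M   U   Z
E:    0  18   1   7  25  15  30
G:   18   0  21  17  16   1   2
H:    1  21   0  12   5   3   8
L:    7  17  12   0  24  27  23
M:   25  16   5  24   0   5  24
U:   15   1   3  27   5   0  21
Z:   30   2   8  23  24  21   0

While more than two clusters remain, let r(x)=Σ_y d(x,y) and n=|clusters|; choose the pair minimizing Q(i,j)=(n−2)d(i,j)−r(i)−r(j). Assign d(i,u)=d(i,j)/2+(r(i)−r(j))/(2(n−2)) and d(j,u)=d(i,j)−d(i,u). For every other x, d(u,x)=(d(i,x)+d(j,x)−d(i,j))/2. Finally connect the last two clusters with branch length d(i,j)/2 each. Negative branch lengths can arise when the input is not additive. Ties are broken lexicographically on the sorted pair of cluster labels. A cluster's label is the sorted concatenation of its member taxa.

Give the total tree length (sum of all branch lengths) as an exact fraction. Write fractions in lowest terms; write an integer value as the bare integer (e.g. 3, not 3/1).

step 1: merge (G,Z) at d=2, Q=-173; branch lengths G→-23/10, Z→43/10; new cluster GZ
  updated: d(E,GZ)=23, d(GZ,H)=27/2, d(GZ,L)=19, d(GZ,M)=19, d(GZ,U)=10
step 2: merge (E,L) at d=7, Q=-132; branch lengths E→5/4, L→23/4; new cluster EL
  updated: d(EL,GZ)=35/2, d(EL,H)=3, d(EL,M)=21, d(EL,U)=35/2
step 3: merge (EL,H) at d=3, Q=-149/2; branch lengths EL→29/4, H→-17/4; new cluster EHL
  updated: d(EHL,GZ)=14, d(EHL,M)=23/2, d(EHL,U)=35/4
step 4: merge (EHL,GZ) at d=14, Q=-197/4; branch lengths EHL→77/16, GZ→147/16; new cluster EGHLZ
  updated: d(EGHLZ,M)=33/4, d(EGHLZ,U)=19/8
step 5: merge (EGHLZ,M) at d=33/4, Q=-125/8; branch lengths EGHLZ→45/16, M→87/16; new cluster EGHLMZ
  updated: d(EGHLMZ,U)=-7/16
step 6: merge (EGHLMZ,U) at d=-7/16; branch lengths EGHLMZ→-7/32, U→-7/32; new cluster EGHLMUZ
final tree: (((((E:5/4,L:23/4):29/4,H:-17/4):77/16,(G:-23/10,Z:43/10):147/16):45/16,M:87/16):-7/32,U:-7/32)
total length: 541/16

541/16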